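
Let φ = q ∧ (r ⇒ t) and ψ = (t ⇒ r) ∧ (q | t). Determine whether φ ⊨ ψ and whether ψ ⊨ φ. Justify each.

(⇒) This fails. Under q = T, r = F, t = T, the left side is true but the right side is false.

(⇐) This fails. Under q = T, r = T, t = F, the left side is false but the right side is true.

Both directions fail.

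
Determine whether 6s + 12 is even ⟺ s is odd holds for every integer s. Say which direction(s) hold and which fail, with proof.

(⇒) This fails: take s = 4. Then 6s + 12 = 36, which is even, yet s = 4 is even, not odd.

(⇐) Suppose s is odd. Since 6 is even, 6s is even for every s, so 6s + 12 has the same parity as 12, which is even. Hence 6s + 12 is even.

Only the reverse direction holds.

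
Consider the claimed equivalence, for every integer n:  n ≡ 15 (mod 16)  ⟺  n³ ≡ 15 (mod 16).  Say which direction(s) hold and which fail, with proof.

[⇐] Suppose n³ ≡ 15 (mod 16). The only residue r in {0, …, 15} with r³ ≡ 15 (mod 16) is r = 15, so n ≡ 15 (mod 16).

[⇒] Suppose n ≡ 15 (mod 16). Write n = 16j + 15. Then (16j + 15)³ = 4096j³ + 11520j² + 10800j + 3375 = 16(256j³ + 720j² + 675j + 210) + 15, so n³ ≡ 15 (mod 16).

Equivalent; both directions hold.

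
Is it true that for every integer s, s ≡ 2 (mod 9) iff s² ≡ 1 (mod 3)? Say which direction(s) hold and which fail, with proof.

Only the forward implication holds.

(→) Suppose s ≡ 2 (mod 9). Then s² ≡ 2² = 4 (mod 9), and since 3 ∣ 9, also s² ≡ 1 (mod 3).

(←) This fails: take s = 1. Then 1² = 1 ≡ 1 (mod 3), yet 1 ≡ 1 (mod 9), not 2.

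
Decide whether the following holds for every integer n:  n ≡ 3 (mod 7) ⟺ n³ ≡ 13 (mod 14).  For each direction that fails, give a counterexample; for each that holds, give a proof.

Both directions fail.

[⇒] This fails: take n = 10. Then 10 ≡ 3 (mod 7), but 10³ = 1000 ≡ 6 (mod 14), not 13.

[⇐] This fails: take n = 5. Then 5³ = 125 ≡ 13 (mod 14), yet 5 ≡ 5 (mod 7), not 3.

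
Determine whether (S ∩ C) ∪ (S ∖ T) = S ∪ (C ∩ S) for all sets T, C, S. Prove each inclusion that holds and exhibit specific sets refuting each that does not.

Forward inclusion. Let x ∈ (S ∩ C) ∪ (S ∖ T). Then either x ∈ S and x ∉ T, C; or x ∈ C ∩ S and x ∉ T; or x ∈ T ∩ C ∩ S. In each case x ∈ S ∪ (C ∩ S), so (S ∩ C) ∪ (S ∖ T) ⊆ S ∪ (C ∩ S).

Reverse inclusion. This inclusion fails. Take T = {1}, C = ∅, S = {1}; then 1 ∈ S ∪ (C ∩ S) but 1 ∉ (S ∩ C) ∪ (S ∖ T).

Only the forward inclusion holds.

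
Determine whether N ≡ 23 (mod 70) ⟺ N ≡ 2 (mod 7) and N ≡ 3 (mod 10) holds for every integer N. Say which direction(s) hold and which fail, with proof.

Both directions hold.

(⇒) Suppose N ≡ 23 (mod 70); write N = 70j + 23. Since 7 ∣ 70, reducing mod 7 gives N ≡ 23 ≡ 2 (mod 7); since 10 ∣ 70, reducing mod 10 gives N ≡ 23 ≡ 3 (mod 10).

(⇐) Conversely, if N ≡ 2 (mod 7) and N ≡ 3 (mod 10), then by the Chinese remainder theorem N ≡ 23 (mod 70). This is exactly N ≡ 23 (mod 70).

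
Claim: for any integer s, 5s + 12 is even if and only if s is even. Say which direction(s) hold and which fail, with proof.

Both directions hold.

(⟸) Suppose s is even; write s = 2j. Then 5s + 12 = 5·(2j) + 12 = 2·5j + 12, which is even.

(⟹) Suppose 5s + 12 is even. Since 5 is odd, 5s and s have the same parity, so 5s + 12 ≡ s + 12 (mod 2). As 12 is even, 5s + 12 is even exactly when s is even. Thus s is even.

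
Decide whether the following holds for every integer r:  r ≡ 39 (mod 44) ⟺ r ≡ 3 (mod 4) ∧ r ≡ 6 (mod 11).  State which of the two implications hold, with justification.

The biconditional holds.

(⇒) Suppose r ≡ 39 (mod 44); write r = 44j + 39. Since 4 ∣ 44, reducing mod 4 gives r ≡ 39 ≡ 3 (mod 4); since 11 ∣ 44, reducing mod 11 gives r ≡ 39 ≡ 6 (mod 11).

(⇐) Conversely, if r ≡ 3 (mod 4) and r ≡ 6 (mod 11), then by the Chinese remainder theorem r ≡ 39 (mod 44). This is exactly r ≡ 39 (mod 44).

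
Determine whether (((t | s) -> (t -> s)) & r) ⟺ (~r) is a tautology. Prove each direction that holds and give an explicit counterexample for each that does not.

Neither direction holds.

(⇒) This fails. Under t = F, s = F, r = T, the left side is true but the right side is false.

(⇐) This fails. Under t = F, s = F, r = F, the left side is false but the right side is true.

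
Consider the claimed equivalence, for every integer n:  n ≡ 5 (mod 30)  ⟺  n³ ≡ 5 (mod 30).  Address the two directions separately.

[⇒] Suppose n ≡ 5 (mod 30). Write n = 30j + 5. Then (30j + 5)³ = 27000j³ + 13500j² + 2250j + 125 = 30(900j³ + 450j² + 75j + 4) + 5, so n³ ≡ 5 (mod 30).

[⇐] Conversely, suppose n³ ≡ 5 (mod 30). The only residue r in {0, …, 29} with r³ ≡ 5 (mod 30) is r = 5, so n ≡ 5 (mod 30).

Equivalent; both directions hold.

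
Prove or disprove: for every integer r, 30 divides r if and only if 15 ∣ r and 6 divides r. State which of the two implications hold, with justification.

Both implications hold.

[⇒] If 30 ∣ r, write r = 30q. Since 30 = 2·15, r = 15·(2q), so 15 ∣ r; and since 30 = 5·6, r = 6·(5q), so 6 ∣ r.

[⇐] Suppose 15 ∣ r and 6 ∣ r. Any common multiple of 15 and 6 is a multiple of their lcm; here lcm(15, 6) = 15·6/gcd(15, 6) = 90/3 = 30, so 30 ∣ r.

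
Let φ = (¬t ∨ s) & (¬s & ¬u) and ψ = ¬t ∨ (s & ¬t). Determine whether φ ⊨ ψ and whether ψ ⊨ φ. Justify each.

[⇐] This fails. Under u = T, s = F, t = F, the left side is false but the right side is true.

[⇒] Assume the antecedent. If u is true, the antecedent cannot hold. If u is false, the antecedent forces (u = F, s = F, t = F), and ¬t ∨ (s & ¬t) holds there. Either way ¬t ∨ (s & ¬t) holds.

The forward direction holds; the converse fails.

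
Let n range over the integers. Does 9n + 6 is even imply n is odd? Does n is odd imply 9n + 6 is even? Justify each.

Forward direction. This fails: n = 2 gives 9n + 6 = 24, which is even, but 2 is even, not odd.

Converse. This also fails: n = 1 is odd, but 9n + 6 = 15 is odd, not even.

Neither direction holds.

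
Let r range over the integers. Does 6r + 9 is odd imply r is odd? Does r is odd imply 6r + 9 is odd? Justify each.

(⇒) This fails: take r = 4. Then 6r + 9 = 33, which is odd, yet r = 4 is even, not odd.

(⇐) Suppose r is odd. Since 6 is even, 6r is even for every r, so 6r + 9 has the same parity as 9, which is odd. Hence 6r + 9 is odd.

Only the converse holds.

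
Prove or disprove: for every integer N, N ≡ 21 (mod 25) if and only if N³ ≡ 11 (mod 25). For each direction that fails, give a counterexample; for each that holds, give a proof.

Both directions hold; the statement is true.

(⇐) Suppose N³ ≡ 11 (mod 25). The only residue r in {0, …, 24} with r³ ≡ 11 (mod 25) is r = 21, so N ≡ 21 (mod 25).

(⇒) Suppose N ≡ 21 (mod 25). Write N = 25j + 21. Then (25j + 21)³ = 15625j³ + 39375j² + 33075j + 9261 = 25(625j³ + 1575j² + 1323j + 370) + 11, so N³ ≡ 11 (mod 25).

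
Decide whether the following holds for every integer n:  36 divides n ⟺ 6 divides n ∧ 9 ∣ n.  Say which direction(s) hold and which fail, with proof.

(←) This fails: take n = 18. Both 6 ∣ 18 and 9 ∣ 18, yet 18 is not a multiple of 36 (since 18 = 0·36 + 18), so 36 ∤ 18.

(→) If 36 ∣ n, write n = 36q. Since 36 = 6·6, n = 6·(6q), so 6 ∣ n; and since 36 = 4·9, n = 9·(4q), so 9 ∣ n.

(⇒) holds; (⇐) fails.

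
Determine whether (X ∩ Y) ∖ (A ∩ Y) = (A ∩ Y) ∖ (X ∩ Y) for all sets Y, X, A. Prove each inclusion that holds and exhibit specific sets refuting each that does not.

(⊆) fails and (⊇) fails.

(⟹) This inclusion fails. Take Y = {1}, X = {1}, A = ∅; then 1 ∈ (X ∩ Y) ∖ (A ∩ Y) but 1 ∉ (A ∩ Y) ∖ (X ∩ Y).

(⟸) This inclusion fails. Take Y = {1}, X = ∅, A = {1}; then 1 ∈ (A ∩ Y) ∖ (X ∩ Y) but 1 ∉ (X ∩ Y) ∖ (A ∩ Y).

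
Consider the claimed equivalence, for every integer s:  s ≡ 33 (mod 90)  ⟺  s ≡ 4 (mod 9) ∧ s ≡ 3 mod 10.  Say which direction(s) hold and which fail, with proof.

Forward direction. This fails: s = 33 gives 33 ≡ 33 (mod 90) but 33 ≡ 6 (mod 9), so the conjunction on the right does not hold.

Converse. This fails: s = 13 satisfies both congruences on the right (13 ≡ 4 mod 9 and 13 ≡ 3 mod 10) yet 13 ≡ 13 (mod 90), not 33.

(⇒) fails and (⇐) fails.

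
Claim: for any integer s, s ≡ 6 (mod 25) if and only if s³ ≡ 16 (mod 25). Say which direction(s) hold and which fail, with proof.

Both implications hold.

[⇐] Suppose s³ ≡ 16 (mod 25). The only residue r in {0, …, 24} with r³ ≡ 16 (mod 25) is r = 6, so s ≡ 6 (mod 25).

[⇒] Suppose s ≡ 6 (mod 25). Write s = 25j + 6. Then (25j + 6)³ = 15625j³ + 11250j² + 2700j + 216 = 25(625j³ + 450j² + 108j + 8) + 16, so s³ ≡ 16 (mod 25).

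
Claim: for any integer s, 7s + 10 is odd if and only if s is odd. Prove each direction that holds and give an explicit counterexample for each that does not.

Both directions hold; the statement is true.

[⇒] Suppose 7s + 10 is odd. Since 7 is odd, 7s and s have the same parity, so 7s + 10 ≡ s + 10 (mod 2). As 10 is even, 7s + 10 is odd exactly when s is odd. Thus s is odd.

[⇐] Conversely, suppose s is odd; write s = 2j + 1. Then 7s + 10 = 7·(2j + 1) + 10 = 2·7j + 17, which is odd.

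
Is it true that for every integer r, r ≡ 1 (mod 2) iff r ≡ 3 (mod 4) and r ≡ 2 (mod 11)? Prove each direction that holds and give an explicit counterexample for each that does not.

(⟹) This fails: r = 1 gives 1 ≡ 1 (mod 2) but 1 ≡ 1 (mod 4), so the conjunction on the right does not hold.

(⟸) Conversely, if r ≡ 3 (mod 4) and r ≡ 2 (mod 11), then by the Chinese remainder theorem r ≡ 35 (mod 44). Since 35 ≡ 1 (mod 2) and 2 ∣ 44, we get r ≡ 1 (mod 2).

Only the reverse direction holds.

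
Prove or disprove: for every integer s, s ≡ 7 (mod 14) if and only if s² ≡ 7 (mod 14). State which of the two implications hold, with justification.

Both implications hold.

Converse. Suppose s² ≡ 7 (mod 14). The only residue r in {0, …, 13} with r² ≡ 7 (mod 14) is r = 7, so s ≡ 7 (mod 14).

Forward direction. Suppose s ≡ 7 (mod 14). Write s = 14j + 7. Then (14j + 7)² = 196j² + 196j + 49 = 14(14j² + 14j + 3) + 7, so s² ≡ 7 (mod 14).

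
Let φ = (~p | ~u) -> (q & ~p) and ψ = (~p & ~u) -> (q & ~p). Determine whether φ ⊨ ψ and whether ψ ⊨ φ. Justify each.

Converse. This fails. Under q = F, p = T, u = F, the left side is false but the right side is true.

Forward direction. Assume the antecedent. If q is true, (~p & ~u) -> (q & ~p) reduces to true regardless of the other variables. If q is false, the antecedent forces (q = F, p = T, u = T), and (~p & ~u) -> (q & ~p) holds there. Either way (~p & ~u) -> (q & ~p) holds.

(⇒) holds; (⇐) fails.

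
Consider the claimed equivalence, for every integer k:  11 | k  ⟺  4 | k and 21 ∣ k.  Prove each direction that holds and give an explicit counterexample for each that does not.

Both directions fail.

(⇒) This fails: take k = 11. Certainly 11 ∣ 11, but 4 ∤ 11.

(⇐) This fails: take k = 84. Both 4 ∣ 84 and 21 ∣ 84, yet 84 is not a multiple of 11 (since 84 = 7·11 + 7), so 11 ∤ 84.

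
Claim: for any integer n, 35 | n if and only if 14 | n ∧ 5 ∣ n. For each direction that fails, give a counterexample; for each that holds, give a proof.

The forward direction fails; the converse holds.

(←) Suppose 14 ∣ n and 5 ∣ n. Any common multiple of 14 and 5 is a multiple of their lcm; here gcd(14, 5) = 1, so lcm(14, 5) = 14·5 = 70, so 70 ∣ n. Since 35 ∣ 70, it follows that 35 ∣ n.

(→) This fails: take n = 35. Certainly 35 ∣ 35, but 14 ∤ 35.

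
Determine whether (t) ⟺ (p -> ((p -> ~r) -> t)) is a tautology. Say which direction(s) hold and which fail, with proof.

Not equivalent: only (⇒) holds.

Forward direction. Assume the antecedent. If r is true, p -> ((p -> ~r) -> t) reduces to true regardless of the other variables. If r is false, the antecedent forces (r = F, p = F, t = T) or (r = F, p = T, t = T), and p -> ((p -> ~r) -> t) holds there. Either way p -> ((p -> ~r) -> t) holds.

Converse. This fails. Under r = F, p = F, t = F, the left side is false but the right side is true.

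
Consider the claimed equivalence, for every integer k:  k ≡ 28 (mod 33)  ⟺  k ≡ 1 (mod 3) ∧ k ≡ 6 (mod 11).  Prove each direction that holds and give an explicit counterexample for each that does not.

Equivalent; both directions hold.

[⇒] Suppose k ≡ 28 (mod 33); write k = 33j + 28. Since 3 ∣ 33, reducing mod 3 gives k ≡ 28 ≡ 1 (mod 3); since 11 ∣ 33, reducing mod 11 gives k ≡ 28 ≡ 6 (mod 11).

[⇐] Conversely, if k ≡ 1 (mod 3) and k ≡ 6 (mod 11), then by the Chinese remainder theorem k ≡ 28 (mod 33). This is exactly k ≡ 28 (mod 33).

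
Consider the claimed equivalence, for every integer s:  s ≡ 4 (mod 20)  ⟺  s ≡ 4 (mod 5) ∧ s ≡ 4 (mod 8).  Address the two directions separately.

[⇐] If s ≡ 4 (mod 5) and s ≡ 4 (mod 8), then by the Chinese remainder theorem s ≡ 4 (mod 40). Since 4 ≡ 4 (mod 20) and 20 ∣ 40, we get s ≡ 4 (mod 20).

[⇒] This fails: s = 24 gives 24 ≡ 4 (mod 20) but 24 ≡ 0 (mod 8), so the conjunction on the right does not hold.

The forward direction fails; the converse holds.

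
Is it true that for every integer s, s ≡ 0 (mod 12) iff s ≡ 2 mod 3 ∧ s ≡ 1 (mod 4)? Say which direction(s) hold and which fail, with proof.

Neither direction holds.

(⟹) This fails: s = 0 gives 0 ≡ 0 (mod 12) but 0 ≡ 0 (mod 3), so the conjunction on the right does not hold.

(⟸) This fails: s = 5 satisfies both congruences on the right (5 ≡ 2 mod 3 and 5 ≡ 1 mod 4) yet 5 ≡ 5 (mod 12), not 0.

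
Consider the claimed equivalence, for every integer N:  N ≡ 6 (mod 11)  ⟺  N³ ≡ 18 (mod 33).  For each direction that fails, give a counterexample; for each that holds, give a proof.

Only the reverse direction holds.

(⟹) This fails: take N = 17. Then 17 ≡ 6 (mod 11), but 17³ = 4913 ≡ 29 (mod 33), not 18.

(⟸) Conversely, the residues r modulo 33 with r³ ≡ 18 (mod 33) are exactly {6}, and each is ≡ 6 (mod 11).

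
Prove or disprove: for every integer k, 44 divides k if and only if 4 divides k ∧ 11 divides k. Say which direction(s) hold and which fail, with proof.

Converse. Suppose 4 ∣ k and 11 ∣ k. Any common multiple of 4 and 11 is a multiple of their lcm; here gcd(4, 11) = 1, so lcm(4, 11) = 4·11 = 44, so 44 ∣ k.

Forward direction. If 44 ∣ k, write k = 44q. Since 44 = 11·4, k = 4·(11q), so 4 ∣ k; and since 44 = 4·11, k = 11·(4q), so 11 ∣ k.

Both directions hold; the statement is true.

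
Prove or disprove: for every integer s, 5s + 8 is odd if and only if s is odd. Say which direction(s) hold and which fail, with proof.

Forward direction. Suppose 5s + 8 is odd. Since 5 is odd, 5s and s have the same parity, so 5s + 8 ≡ s + 8 (mod 2). As 8 is even, 5s + 8 is odd exactly when s is odd. Thus s is odd.

Converse. Suppose s is odd; write s = 2j + 1. Then 5s + 8 = 5·(2j + 1) + 8 = 2·5j + 13, which is odd.

Equivalent; both directions hold.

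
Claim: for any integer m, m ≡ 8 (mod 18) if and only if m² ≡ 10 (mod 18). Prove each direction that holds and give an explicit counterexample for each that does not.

Not equivalent: only (⇒) holds.

(→) Suppose m ≡ 8 (mod 18). Write m = 18j + 8. Then (18j + 8)² = 324j² + 288j + 64 = 18(18j² + 16j + 3) + 10, so m² ≡ 10 (mod 18).

(←) This fails: take m = 10. Then 10² = 100 ≡ 10 (mod 18), yet 10 ≡ 10 (mod 18), not 8.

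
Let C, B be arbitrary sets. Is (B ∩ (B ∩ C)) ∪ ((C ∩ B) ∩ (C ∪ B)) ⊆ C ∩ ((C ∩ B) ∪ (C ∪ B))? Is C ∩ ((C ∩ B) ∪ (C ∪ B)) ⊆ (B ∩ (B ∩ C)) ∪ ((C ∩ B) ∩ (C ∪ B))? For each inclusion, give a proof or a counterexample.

Only the forward inclusion holds.

(⟸) This inclusion fails. Take C = {1}, B = ∅; then 1 ∈ C ∩ ((C ∩ B) ∪ (C ∪ B)) but 1 ∉ (B ∩ (B ∩ C)) ∪ ((C ∩ B) ∩ (C ∪ B)).

(⟹) Let x ∈ (B ∩ (B ∩ C)) ∪ ((C ∩ B) ∩ (C ∪ B)). Then x ∈ C ∩ B, from which x ∈ C ∩ ((C ∩ B) ∪ (C ∪ B)).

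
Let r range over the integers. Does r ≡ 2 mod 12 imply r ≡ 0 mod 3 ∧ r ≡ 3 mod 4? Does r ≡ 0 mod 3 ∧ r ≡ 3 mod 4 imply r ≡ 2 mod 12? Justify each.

Neither implication holds.

(⇒) This fails: r = 2 gives 2 ≡ 2 (mod 12) but 2 ≡ 2 (mod 3), so the conjunction on the right does not hold.

(⇐) This fails: r = 3 satisfies both congruences on the right (3 ≡ 0 mod 3 and 3 ≡ 3 mod 4) yet 3 ≡ 3 (mod 12), not 2.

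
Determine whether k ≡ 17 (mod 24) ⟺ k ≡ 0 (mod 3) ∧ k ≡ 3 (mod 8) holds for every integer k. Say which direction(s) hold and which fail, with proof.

Forward direction. This fails: k = 17 gives 17 ≡ 17 (mod 24) but 17 ≡ 2 (mod 3), so the conjunction on the right does not hold.

Converse. This fails: k = 3 satisfies both congruences on the right (3 ≡ 0 mod 3 and 3 ≡ 3 mod 8) yet 3 ≡ 3 (mod 24), not 17.

(⇒) fails and (⇐) fails.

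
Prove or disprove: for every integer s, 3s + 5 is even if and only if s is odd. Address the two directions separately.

Both implications hold.

Forward direction. Suppose 3s + 5 is even. Since 3 is odd, 3s and s have the same parity, so 3s + 5 ≡ s + 5 (mod 2). As 5 is odd, 3s + 5 is even exactly when s is odd. Thus s is odd.

Converse. Suppose s is odd; write s = 2j + 1. Then 3s + 5 = 3·(2j + 1) + 5 = 2·3j + 8, which is even.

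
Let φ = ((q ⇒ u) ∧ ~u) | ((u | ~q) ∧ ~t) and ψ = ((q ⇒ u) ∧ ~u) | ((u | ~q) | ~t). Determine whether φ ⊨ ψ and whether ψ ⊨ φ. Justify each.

Only the forward direction holds.

(⟹) Assume the antecedent. If q is true, the antecedent forces (q = T, t = F, u = T), and the consequent holds there. If q is false, the consequent reduces to true regardless of the other variables. Either way the consequent holds.

(⟸) This fails. Under q = T, t = F, u = F, the left side is false but the right side is true.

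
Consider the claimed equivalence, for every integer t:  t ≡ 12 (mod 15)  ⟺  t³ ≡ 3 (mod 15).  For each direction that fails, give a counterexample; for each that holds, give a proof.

Both directions hold.

[⇒] Suppose t ≡ 12 (mod 15). Write t = 15j + 12. Then (15j + 12)³ = 3375j³ + 8100j² + 6480j + 1728 = 15(225j³ + 540j² + 432j + 115) + 3, so t³ ≡ 3 (mod 15).

[⇐] Conversely, suppose t³ ≡ 3 (mod 15). The only residue r in {0, …, 14} with r³ ≡ 3 (mod 15) is r = 12, so t ≡ 12 (mod 15).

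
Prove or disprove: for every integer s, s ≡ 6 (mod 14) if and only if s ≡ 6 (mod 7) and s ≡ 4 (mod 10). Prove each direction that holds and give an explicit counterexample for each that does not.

The forward direction fails; the converse holds.

(→) This fails: s = 6 gives 6 ≡ 6 (mod 14) but 6 ≡ 6 (mod 10), so the conjunction on the right does not hold.

(←) Conversely, if s ≡ 6 (mod 7) and s ≡ 4 (mod 10), then by the Chinese remainder theorem s ≡ 34 (mod 70). Since 34 ≡ 6 (mod 14) and 14 ∣ 70, we get s ≡ 6 (mod 14).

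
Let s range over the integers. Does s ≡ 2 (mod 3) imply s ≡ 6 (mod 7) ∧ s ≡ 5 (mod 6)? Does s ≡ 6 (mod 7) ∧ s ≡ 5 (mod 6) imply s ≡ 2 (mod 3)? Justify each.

Not equivalent: only (⇐) holds.

(→) This fails: s = 32 gives 32 ≡ 2 (mod 3) but 32 ≡ 4 (mod 7), so the conjunction on the right does not hold.

(←) Conversely, if s ≡ 6 (mod 7) and s ≡ 5 (mod 6), then by the Chinese remainder theorem s ≡ 41 (mod 42). Since 41 ≡ 2 (mod 3) and 3 ∣ 42, we get s ≡ 2 (mod 3).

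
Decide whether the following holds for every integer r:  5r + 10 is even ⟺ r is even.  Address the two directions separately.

[⇐] Suppose r is even; write r = 2j. Then 5r + 10 = 5·(2j) + 10 = 2·5j + 10, which is even.

[⇒] Suppose 5r + 10 is even. Since 5 is odd, 5r and r have the same parity, so 5r + 10 ≡ r + 10 (mod 2). As 10 is even, 5r + 10 is even exactly when r is even. Thus r is even.

The biconditional holds.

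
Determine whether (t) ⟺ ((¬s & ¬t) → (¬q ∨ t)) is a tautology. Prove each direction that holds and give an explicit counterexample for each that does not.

Forward direction. Assume the antecedent. If s is true, (¬s & ¬t) → (¬q ∨ t) reduces to true regardless of the other variables. If s is false, the antecedent forces (s = F, t = T, q = F) or (s = F, t = T, q = T), and (¬s & ¬t) → (¬q ∨ t) holds there. Either way (¬s & ¬t) → (¬q ∨ t) holds.

Converse. This fails. Under s = F, t = F, q = F, the left side is false but the right side is true.

Only the forward implication holds.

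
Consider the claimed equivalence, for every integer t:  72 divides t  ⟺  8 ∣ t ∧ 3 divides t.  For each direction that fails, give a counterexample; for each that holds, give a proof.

(⟹) If 72 ∣ t, write t = 72q. Since 72 = 9·8, t = 8·(9q), so 8 ∣ t; and since 72 = 24·3, t = 3·(24q), so 3 ∣ t.

(⟸) This fails: take t = 24. Both 8 ∣ 24 and 3 ∣ 24, yet 24 is not a multiple of 72 (since 24 = 0·72 + 24), so 72 ∤ 24.

Only the forward direction holds.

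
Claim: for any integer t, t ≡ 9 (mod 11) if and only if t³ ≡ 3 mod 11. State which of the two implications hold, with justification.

(⇒) Suppose t ≡ 9 (mod 11). Write t = 11j + 9. Then (11j + 9)³ = 1331j³ + 3267j² + 2673j + 729 = 11(121j³ + 297j² + 243j + 66) + 3, so t³ ≡ 3 (mod 11).

(⇐) For the converse, argue contrapositively. If t ≢ 9 (mod 11), then t is congruent to one of 0, 1, 2, 3, 4, 5, 6, 7, 8, 10 modulo 11, and these give t³ ≡ 0, 1, 8, 5, 9, 4, 7, 2, 6, 10 respectively — never 3.

Equivalent; both directions hold.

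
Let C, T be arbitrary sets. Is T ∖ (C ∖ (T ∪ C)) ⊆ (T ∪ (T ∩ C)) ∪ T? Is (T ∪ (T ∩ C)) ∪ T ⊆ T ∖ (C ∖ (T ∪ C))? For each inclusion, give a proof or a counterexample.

Both inclusions hold.

(⟹) Let x ∈ T ∖ (C ∖ (T ∪ C)). Then either x ∈ T and x ∉ C; or x ∈ C ∩ T. In each case x ∈ (T ∪ (T ∩ C)) ∪ T, so T ∖ (C ∖ (T ∪ C)) ⊆ (T ∪ (T ∩ C)) ∪ T.

(⟸) Let x ∈ (T ∪ (T ∩ C)) ∪ T. Then either x ∈ T and x ∉ C; or x ∈ C ∩ T. In each case x ∈ T ∖ (C ∖ (T ∪ C)), so (T ∪ (T ∩ C)) ∪ T ⊆ T ∖ (C ∖ (T ∪ C)).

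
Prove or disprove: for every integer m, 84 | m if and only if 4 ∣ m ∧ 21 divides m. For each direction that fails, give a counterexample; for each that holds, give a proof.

(⇐) Suppose 4 ∣ m and 21 ∣ m. Any common multiple of 4 and 21 is a multiple of their lcm; here gcd(4, 21) = 1, so lcm(4, 21) = 4·21 = 84, so 84 ∣ m.

(⇒) If 84 ∣ m, write m = 84q. Since 84 = 21·4, m = 4·(21q), so 4 ∣ m; and since 84 = 4·21, m = 21·(4q), so 21 ∣ m.

Both implications hold.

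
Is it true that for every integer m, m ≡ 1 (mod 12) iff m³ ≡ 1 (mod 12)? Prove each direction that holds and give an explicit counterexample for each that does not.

(⇒) Suppose m ≡ 1 (mod 12). Write m = 12j + 1. Then (12j + 1)³ = 1728j³ + 432j² + 36j + 1 = 12(144j³ + 36j² + 3j) + 1, so m³ ≡ 1 (mod 12).

(⇐) For the converse, argue contrapositively. If m ≢ 1 (mod 12), then m is congruent to one of 0, 2, 3, 4, 5, 6, 7, 8, 9, 10, 11 modulo 12, and these give m³ ≡ 0, 8, 3, 4, 5, 0, 7, 8, 9, 4, 11 respectively — never 1.

The biconditional holds.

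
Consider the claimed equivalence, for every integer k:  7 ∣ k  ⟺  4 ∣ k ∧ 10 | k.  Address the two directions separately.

[⇒] This fails: take k = 7. Certainly 7 ∣ 7, but 4 ∤ 7.

[⇐] This fails: take k = 20. Both 4 ∣ 20 and 10 ∣ 20, yet 20 is not a multiple of 7 (since 20 = 2·7 + 6), so 7 ∤ 20.

Neither direction holds.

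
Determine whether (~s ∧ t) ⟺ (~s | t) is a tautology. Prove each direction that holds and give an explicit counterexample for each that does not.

(⇒) holds; (⇐) fails.

(⟹) Assume the antecedent. If t is true, ~s | t reduces to true regardless of the other variables. If t is false, the antecedent cannot hold. Either way ~s | t holds.

(⟸) This fails. Under t = F, s = F, the left side is false but the right side is true.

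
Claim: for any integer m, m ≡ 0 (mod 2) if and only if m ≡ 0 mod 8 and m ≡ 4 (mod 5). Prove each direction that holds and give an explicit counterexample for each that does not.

(⟹) This fails: m = 0 gives 0 ≡ 0 (mod 2) but 0 ≡ 0 (mod 5), so the conjunction on the right does not hold.

(⟸) Conversely, if m ≡ 0 (mod 8) and m ≡ 4 (mod 5), then by the Chinese remainder theorem m ≡ 24 (mod 40). Since 24 ≡ 0 (mod 2) and 2 ∣ 40, we get m ≡ 0 (mod 2).

Not equivalent: only (⇐) holds.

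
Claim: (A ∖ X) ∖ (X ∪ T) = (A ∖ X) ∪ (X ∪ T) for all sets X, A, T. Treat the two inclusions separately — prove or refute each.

(⊆) Let x ∈ (A ∖ X) ∖ (X ∪ T). Then x ∈ A and x ∉ X, T, from which x ∈ (A ∖ X) ∪ (X ∪ T).

(⊇) This inclusion fails. Take X = {1}, A = ∅, T = ∅; then 1 ∈ (A ∖ X) ∪ (X ∪ T) but 1 ∉ (A ∖ X) ∖ (X ∪ T).

The sets are not equal: only the forward inclusion holds.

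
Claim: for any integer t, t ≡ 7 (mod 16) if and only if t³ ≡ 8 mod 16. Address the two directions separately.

Both directions fail.

[⇒] This fails: take t = 7. Then 7 ≡ 7 (mod 16), but 7³ = 343 ≡ 7 (mod 16), not 8.

[⇐] This fails: take t = 2. Then 2³ = 8 ≡ 8 (mod 16), yet 2 ≡ 2 (mod 16), not 7.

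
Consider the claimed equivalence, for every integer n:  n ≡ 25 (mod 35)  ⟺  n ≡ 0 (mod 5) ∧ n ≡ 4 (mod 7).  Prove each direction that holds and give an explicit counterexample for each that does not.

[⇒] Suppose n ≡ 25 (mod 35); write n = 35j + 25. Since 5 ∣ 35, reducing mod 5 gives n ≡ 25 ≡ 0 (mod 5); since 7 ∣ 35, reducing mod 7 gives n ≡ 25 ≡ 4 (mod 7).

[⇐] Conversely, if n ≡ 0 (mod 5) and n ≡ 4 (mod 7), then by the Chinese remainder theorem n ≡ 25 (mod 35). This is exactly n ≡ 25 (mod 35).

Both implications hold.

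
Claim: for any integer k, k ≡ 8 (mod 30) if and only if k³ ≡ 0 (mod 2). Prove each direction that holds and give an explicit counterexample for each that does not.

Not equivalent: only (⇒) holds.

(⇒) Suppose k ≡ 8 (mod 30). Then k³ ≡ 8³ = 512 (mod 30), and since 2 ∣ 30, also k³ ≡ 0 (mod 2).

(⇐) This fails: take k = 0. Then 0³ = 0 ≡ 0 (mod 2), yet 0 ≡ 0 (mod 30), not 8.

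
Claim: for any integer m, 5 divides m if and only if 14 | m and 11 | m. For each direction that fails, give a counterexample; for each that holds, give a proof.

Neither direction holds.

[⇒] This fails: take m = 5. Certainly 5 ∣ 5, but 14 ∤ 5.

[⇐] This fails: take m = 154. Both 14 ∣ 154 and 11 ∣ 154, yet 154 is not a multiple of 5 (since 154 = 30·5 + 4), so 5 ∤ 154.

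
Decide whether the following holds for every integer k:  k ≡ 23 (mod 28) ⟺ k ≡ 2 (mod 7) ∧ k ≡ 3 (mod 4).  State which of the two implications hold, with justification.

(⇒) Suppose k ≡ 23 (mod 28); write k = 28j + 23. Since 7 ∣ 28, reducing mod 7 gives k ≡ 23 ≡ 2 (mod 7); since 4 ∣ 28, reducing mod 4 gives k ≡ 23 ≡ 3 (mod 4).

(⇐) Conversely, if k ≡ 2 (mod 7) and k ≡ 3 (mod 4), then by the Chinese remainder theorem k ≡ 23 (mod 28). This is exactly k ≡ 23 (mod 28).

The biconditional holds.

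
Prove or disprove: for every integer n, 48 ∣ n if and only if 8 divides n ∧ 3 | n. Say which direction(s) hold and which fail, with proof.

(⇒) If 48 ∣ n, write n = 48q. Since 48 = 6·8, n = 8·(6q), so 8 ∣ n; and since 48 = 16·3, n = 3·(16q), so 3 ∣ n.

(⇐) This fails: take n = 24. Both 8 ∣ 24 and 3 ∣ 24, yet 24 is not a multiple of 48 (since 24 = 0·48 + 24), so 48 ∤ 24.

Only the forward direction holds.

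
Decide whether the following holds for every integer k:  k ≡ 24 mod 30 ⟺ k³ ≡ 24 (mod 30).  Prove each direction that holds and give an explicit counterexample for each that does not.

(⟸) Suppose k³ ≡ 24 (mod 30). The only residue r in {0, …, 29} with r³ ≡ 24 (mod 30) is r = 24, so k ≡ 24 (mod 30).

(⟹) Suppose k ≡ 24 mod 30. Write k = 30j + 24. Then (30j + 24)³ = 27000j³ + 64800j² + 51840j + 13824 = 30(900j³ + 2160j² + 1728j + 460) + 24, so k³ ≡ 24 (mod 30).

Both implications hold.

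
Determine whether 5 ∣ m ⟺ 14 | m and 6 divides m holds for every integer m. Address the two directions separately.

Both directions fail.

(⇒) This fails: take m = 5. Certainly 5 ∣ 5, but 14 ∤ 5.

(⇐) This fails: take m = 42. Both 14 ∣ 42 and 6 ∣ 42, yet 42 is not a multiple of 5 (since 42 = 8·5 + 2), so 5 ∤ 42.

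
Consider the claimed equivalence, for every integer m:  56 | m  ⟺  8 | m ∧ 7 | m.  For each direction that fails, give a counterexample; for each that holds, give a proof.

[⇒] If 56 ∣ m, write m = 56q. Since 56 = 7·8, m = 8·(7q), so 8 ∣ m; and since 56 = 8·7, m = 7·(8q), so 7 ∣ m.

[⇐] Suppose 8 ∣ m and 7 ∣ m. Any common multiple of 8 and 7 is a multiple of their lcm; here gcd(8, 7) = 1, so lcm(8, 7) = 8·7 = 56, so 56 ∣ m.

Both directions hold.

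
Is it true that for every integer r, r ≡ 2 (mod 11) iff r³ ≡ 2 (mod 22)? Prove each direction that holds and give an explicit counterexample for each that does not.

(→) This fails: take r = 2. Then 2 ≡ 2 (mod 11), but 2³ = 8 ≡ 8 (mod 22), not 2.

(←) This fails: take r = 18. Then 18³ = 5832 ≡ 2 (mod 22), yet 18 ≡ 7 (mod 11), not 2.

Both directions fail.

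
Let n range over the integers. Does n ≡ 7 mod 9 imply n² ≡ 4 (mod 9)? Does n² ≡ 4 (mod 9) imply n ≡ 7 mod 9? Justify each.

Only the forward implication holds.

[⇒] Suppose n ≡ 7 mod 9. Write n = 9j + 7. Then (9j + 7)² = 81j² + 126j + 49 = 9(9j² + 14j + 5) + 4, so n² ≡ 4 (mod 9).

[⇐] This fails: take n = 2. Then 2² = 4 ≡ 4 (mod 9), yet 2 ≡ 2 (mod 9), not 7.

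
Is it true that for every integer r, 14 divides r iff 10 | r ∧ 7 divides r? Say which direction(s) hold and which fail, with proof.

Only the reverse direction holds.

(⇒) This fails: take r = 14. Certainly 14 ∣ 14, but 10 ∤ 14.

(⇐) Suppose 10 ∣ r and 7 ∣ r. Any common multiple of 10 and 7 is a multiple of their lcm; here gcd(10, 7) = 1, so lcm(10, 7) = 10·7 = 70, so 70 ∣ r. Since 14 ∣ 70, it follows that 14 ∣ r.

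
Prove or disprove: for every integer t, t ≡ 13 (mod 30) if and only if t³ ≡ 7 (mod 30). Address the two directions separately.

[⇐] Suppose t³ ≡ 7 (mod 30). The only residue r in {0, …, 29} with r³ ≡ 7 (mod 30) is r = 13, so t ≡ 13 (mod 30).

[⇒] Suppose t ≡ 13 (mod 30). Write t = 30j + 13. Then (30j + 13)³ = 27000j³ + 35100j² + 15210j + 2197 = 30(900j³ + 1170j² + 507j + 73) + 7, so t³ ≡ 7 (mod 30).

The biconditional holds.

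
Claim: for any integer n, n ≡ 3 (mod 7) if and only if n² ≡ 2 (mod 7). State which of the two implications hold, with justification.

[⇒] Suppose n ≡ 3 (mod 7). Write n = 7j + 3. Then (7j + 3)² = 49j² + 42j + 9 = 7(7j² + 6j + 1) + 2, so n² ≡ 2 (mod 7).

[⇐] This fails: take n = 4. Then 4² = 16 ≡ 2 (mod 7), yet 4 ≡ 4 (mod 7), not 3.

The forward direction holds; the converse fails.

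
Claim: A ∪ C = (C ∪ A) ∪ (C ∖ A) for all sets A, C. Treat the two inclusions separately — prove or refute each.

(⊇) Let x ∈ (C ∪ A) ∪ (C ∖ A). Then either x ∈ A and x ∉ C; or x ∈ C and x ∉ A; or x ∈ A ∩ C. In each case x ∈ A ∪ C, so (C ∪ A) ∪ (C ∖ A) ⊆ A ∪ C.

(⊆) Let x ∈ A ∪ C. Then either x ∈ A and x ∉ C; or x ∈ C and x ∉ A; or x ∈ A ∩ C. In each case x ∈ (C ∪ A) ∪ (C ∖ A), so A ∪ C ⊆ (C ∪ A) ∪ (C ∖ A).

Both inclusions hold; the sets are equal.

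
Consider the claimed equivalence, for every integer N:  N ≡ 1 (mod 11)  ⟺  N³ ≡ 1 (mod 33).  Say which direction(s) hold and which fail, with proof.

(⇒) This fails: take N = 12. Then 12 ≡ 1 (mod 11), but 12³ = 1728 ≡ 12 (mod 33), not 1.

(⇐) Conversely, the residues r modulo 33 with r³ ≡ 1 (mod 33) are exactly {1}, and each is ≡ 1 (mod 11).

Only the reverse direction holds.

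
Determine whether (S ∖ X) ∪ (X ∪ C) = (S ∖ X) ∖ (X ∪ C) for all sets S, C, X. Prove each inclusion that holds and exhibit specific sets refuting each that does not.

The sets are not equal: only the reverse inclusion holds.

(⟹) This inclusion fails. Take S = ∅, C = {1}, X = ∅; then 1 ∈ (S ∖ X) ∪ (X ∪ C) but 1 ∉ (S ∖ X) ∖ (X ∪ C).

(⟸) Let x ∈ (S ∖ X) ∖ (X ∪ C). Then x ∈ S and x ∉ C, X, from which x ∈ (S ∖ X) ∪ (X ∪ C).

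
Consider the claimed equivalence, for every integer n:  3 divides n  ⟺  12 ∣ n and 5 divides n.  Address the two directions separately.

Not equivalent: only (⇐) holds.

(⟹) This fails: take n = 3. Certainly 3 ∣ 3, but 12 ∤ 3.

(⟸) Suppose 12 ∣ n and 5 ∣ n. Any common multiple of 12 and 5 is a multiple of their lcm; here gcd(12, 5) = 1, so lcm(12, 5) = 12·5 = 60, so 60 ∣ n. Since 3 ∣ 60, it follows that 3 ∣ n.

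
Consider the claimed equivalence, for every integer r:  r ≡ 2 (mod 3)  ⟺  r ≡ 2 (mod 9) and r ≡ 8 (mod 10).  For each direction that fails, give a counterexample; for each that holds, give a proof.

The forward direction fails; the converse holds.

(⇒) This fails: r = 2 gives 2 ≡ 2 (mod 3) but 2 ≡ 2 (mod 10), so the conjunction on the right does not hold.

(⇐) Conversely, if r ≡ 2 (mod 9) and r ≡ 8 (mod 10), then by the Chinese remainder theorem r ≡ 38 (mod 90). Since 38 ≡ 2 (mod 3) and 3 ∣ 90, we get r ≡ 2 (mod 3).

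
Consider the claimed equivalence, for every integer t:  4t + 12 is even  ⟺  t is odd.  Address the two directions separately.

Only the converse holds.

(⟹) This fails: take t = 2. Then 4t + 12 = 20, which is even, yet t = 2 is even, not odd.

(⟸) Suppose t is odd. Since 4 is even, 4t is even for every t, so 4t + 12 has the same parity as 12, which is even. Hence 4t + 12 is even.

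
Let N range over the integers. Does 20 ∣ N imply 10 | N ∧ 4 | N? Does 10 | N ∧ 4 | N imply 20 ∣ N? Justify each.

Both directions hold; the statement is true.

Converse. Suppose 10 ∣ N and 4 ∣ N. Any common multiple of 10 and 4 is a multiple of their lcm; here lcm(10, 4) = 10·4/gcd(10, 4) = 40/2 = 20, so 20 ∣ N.

Forward direction. If 20 ∣ N, write N = 20q. Since 20 = 2·10, N = 10·(2q), so 10 ∣ N; and since 20 = 5·4, N = 4·(5q), so 4 ∣ N.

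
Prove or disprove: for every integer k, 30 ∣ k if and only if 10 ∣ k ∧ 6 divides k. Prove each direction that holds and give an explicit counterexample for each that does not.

Both directions hold; the statement is true.

Converse. Suppose 10 ∣ k and 6 ∣ k. Any common multiple of 10 and 6 is a multiple of their lcm; here lcm(10, 6) = 10·6/gcd(10, 6) = 60/2 = 30, so 30 ∣ k.

Forward direction. If 30 ∣ k, write k = 30q. Since 30 = 3·10, k = 10·(3q), so 10 ∣ k; and since 30 = 5·6, k = 6·(5q), so 6 ∣ k.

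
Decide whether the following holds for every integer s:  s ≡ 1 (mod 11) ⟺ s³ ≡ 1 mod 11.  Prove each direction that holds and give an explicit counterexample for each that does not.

[⇐] Suppose s³ ≡ 1 (mod 11). The only residue r in {0, …, 10} with r³ ≡ 1 (mod 11) is r = 1, so s ≡ 1 (mod 11).

[⇒] Suppose s ≡ 1 (mod 11). Write s = 11j + 1. Then (11j + 1)³ = 1331j³ + 363j² + 33j + 1 = 11(121j³ + 33j² + 3j) + 1, so s³ ≡ 1 (mod 11).

Equivalent; both directions hold.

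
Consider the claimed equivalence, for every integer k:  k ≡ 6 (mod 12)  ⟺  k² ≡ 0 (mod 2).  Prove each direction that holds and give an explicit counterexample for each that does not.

(⇒) Suppose k ≡ 6 (mod 12). Then k² ≡ 6² = 36 (mod 12), and since 2 ∣ 12, also k² ≡ 0 (mod 2).

(⇐) This fails: take k = 0. Then 0² = 0 ≡ 0 (mod 2), yet 0 ≡ 0 (mod 12), not 6.

(⇒) holds; (⇐) fails.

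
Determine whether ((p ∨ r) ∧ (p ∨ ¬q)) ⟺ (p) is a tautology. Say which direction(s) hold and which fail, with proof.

Forward direction. This fails. Under p = F, r = T, q = F, the left side is true but the right side is false.

Converse. Assume the antecedent. If p is true, (p ∨ r) ∧ (p ∨ ¬q) reduces to true regardless of the other variables. If p is false, the antecedent cannot hold. Either way (p ∨ r) ∧ (p ∨ ¬q) holds.

Only the converse holds.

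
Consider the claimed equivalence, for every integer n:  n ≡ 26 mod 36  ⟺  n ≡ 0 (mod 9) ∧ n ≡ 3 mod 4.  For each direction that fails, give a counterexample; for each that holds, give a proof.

(⇒) fails and (⇐) fails.

(⇒) This fails: n = 26 gives 26 ≡ 26 (mod 36) but 26 ≡ 8 (mod 9), so the conjunction on the right does not hold.

(⇐) This fails: n = 27 satisfies both congruences on the right (27 ≡ 0 mod 9 and 27 ≡ 3 mod 4) yet 27 ≡ 27 (mod 36), not 26.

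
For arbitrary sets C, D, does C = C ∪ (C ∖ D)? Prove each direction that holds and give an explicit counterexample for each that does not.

Both inclusions hold.

Forward inclusion. Let x ∈ C. Then either x ∈ C and x ∉ D; or x ∈ C ∩ D. In each case x ∈ C ∪ (C ∖ D), so C ⊆ C ∪ (C ∖ D).

Reverse inclusion. Let x ∈ C ∪ (C ∖ D). Then either x ∈ C and x ∉ D; or x ∈ C ∩ D. In each case x ∈ C, so C ∪ (C ∖ D) ⊆ C.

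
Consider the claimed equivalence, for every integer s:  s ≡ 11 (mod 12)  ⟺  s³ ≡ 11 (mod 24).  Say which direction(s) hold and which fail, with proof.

Not equivalent: only (⇐) holds.

Forward direction. This fails: take s = 23. Then 23 ≡ 11 (mod 12), but 23³ = 12167 ≡ 23 (mod 24), not 11.

Converse. The residues r modulo 24 with r³ ≡ 11 (mod 24) are exactly {11}, and each is ≡ 11 (mod 12).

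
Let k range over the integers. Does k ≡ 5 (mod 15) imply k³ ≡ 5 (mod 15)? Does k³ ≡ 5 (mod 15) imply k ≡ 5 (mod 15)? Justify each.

Both directions hold.

[⇒] Suppose k ≡ 5 (mod 15). Write k = 15j + 5. Then (15j + 5)³ = 3375j³ + 3375j² + 1125j + 125 = 15(225j³ + 225j² + 75j + 8) + 5, so k³ ≡ 5 (mod 15).

[⇐] Conversely, suppose k³ ≡ 5 (mod 15). The only residue r in {0, …, 14} with r³ ≡ 5 (mod 15) is r = 5, so k ≡ 5 (mod 15).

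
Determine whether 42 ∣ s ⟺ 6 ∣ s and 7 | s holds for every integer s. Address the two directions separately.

Both implications hold.

[⇒] If 42 ∣ s, write s = 42q. Since 42 = 7·6, s = 6·(7q), so 6 ∣ s; and since 42 = 6·7, s = 7·(6q), so 7 ∣ s.

[⇐] Suppose 6 ∣ s and 7 ∣ s. Any common multiple of 6 and 7 is a multiple of their lcm; here gcd(6, 7) = 1, so lcm(6, 7) = 6·7 = 42, so 42 ∣ s.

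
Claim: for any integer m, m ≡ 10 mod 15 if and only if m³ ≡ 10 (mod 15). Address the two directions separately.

The biconditional holds.

Forward direction. Suppose m ≡ 10 mod 15. Write m = 15j + 10. Then (15j + 10)³ = 3375j³ + 6750j² + 4500j + 1000 = 15(225j³ + 450j² + 300j + 66) + 10, so m³ ≡ 10 (mod 15).

Converse. Suppose m³ ≡ 10 (mod 15). The only residue r in {0, …, 14} with r³ ≡ 10 (mod 15) is r = 10, so m ≡ 10 (mod 15).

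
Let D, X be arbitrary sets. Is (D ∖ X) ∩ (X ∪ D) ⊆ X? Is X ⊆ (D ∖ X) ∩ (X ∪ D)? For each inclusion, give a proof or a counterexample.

Both inclusions fail.

Forward inclusion. This inclusion fails. Take D = {1}, X = ∅; then 1 ∈ (D ∖ X) ∩ (X ∪ D) but 1 ∉ X.

Reverse inclusion. This inclusion fails. Take D = ∅, X = {1}; then 1 ∈ X but 1 ∉ (D ∖ X) ∩ (X ∪ D).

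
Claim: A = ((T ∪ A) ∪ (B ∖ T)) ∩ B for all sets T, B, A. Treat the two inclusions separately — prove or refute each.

(⊆) fails and (⊇) fails.

Forward inclusion. This inclusion fails. Take T = ∅, B = ∅, A = {1}; then 1 ∈ A but 1 ∉ ((T ∪ A) ∪ (B ∖ T)) ∩ B.

Reverse inclusion. This inclusion fails. Take T = ∅, B = {1}, A = ∅; then 1 ∈ ((T ∪ A) ∪ (B ∖ T)) ∩ B but 1 ∉ A.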